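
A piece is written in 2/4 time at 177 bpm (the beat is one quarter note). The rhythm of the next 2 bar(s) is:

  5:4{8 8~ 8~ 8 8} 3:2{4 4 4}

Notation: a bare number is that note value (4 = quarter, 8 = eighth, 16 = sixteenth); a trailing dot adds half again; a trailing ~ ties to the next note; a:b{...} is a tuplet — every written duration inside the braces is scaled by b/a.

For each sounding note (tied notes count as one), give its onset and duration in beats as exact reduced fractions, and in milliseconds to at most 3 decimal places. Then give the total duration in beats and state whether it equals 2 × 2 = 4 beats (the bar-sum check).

1) 0.0ms=0b +135.593ms=2/5b
2) 135.593ms=2/5b +406.78ms=6/5b
3) 542.373ms=8/5b +135.593ms=2/5b
4) 677.966ms=2b +225.989ms=2/3b
5) 903.955ms=8/3b +225.989ms=2/3b
6) 1129.944ms=10/3b +225.989ms=2/3b
Σ=4b of 4 (177bpm 2/4) — PASS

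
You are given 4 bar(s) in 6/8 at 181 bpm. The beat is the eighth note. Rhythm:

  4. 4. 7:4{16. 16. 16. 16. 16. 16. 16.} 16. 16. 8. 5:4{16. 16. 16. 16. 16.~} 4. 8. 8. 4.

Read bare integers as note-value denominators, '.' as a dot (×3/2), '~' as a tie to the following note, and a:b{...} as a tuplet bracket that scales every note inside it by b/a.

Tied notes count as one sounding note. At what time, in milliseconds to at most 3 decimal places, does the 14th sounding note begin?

1. 0.0ms @ 0 + 994.475ms (3)
2. 994.475ms @ 3 + 994.475ms (3)
3. 1988.95ms @ 6 + 142.068ms (3/7)
4. 2131.018ms @ 45/7 + 142.068ms (3/7)
5. 2273.086ms @ 48/7 + 142.068ms (3/7)
6. 2415.154ms @ 51/7 + 142.068ms (3/7)
7. 2557.222ms @ 54/7 + 142.068ms (3/7)
8. 2699.29ms @ 57/7 + 142.068ms (3/7)
9. 2841.358ms @ 60/7 + 142.068ms (3/7)
10. 2983.425ms @ 9 + 248.619ms (3/4)
11. 3232.044ms @ 39/4 + 248.619ms (3/4)
12. 3480.663ms @ 21/2 + 497.238ms (3/2)
13. 3977.901ms @ 12 + 198.895ms (3/5)
14. 4176.796ms @ 63/5 + 198.895ms (3/5)
15. 4375.691ms @ 66/5 + 198.895ms (3/5)
16. 4574.586ms @ 69/5 + 198.895ms (3/5)
17. 4773.481ms @ 72/5 + 1193.37ms (18/5)
18. 5966.851ms @ 18 + 497.238ms (3/2)
19. 6464.088ms @ 39/2 + 497.238ms (3/2)
20. 6961.326ms @ 21 + 994.475ms (3)

note 14 onset = 63/5b = 4176.796ms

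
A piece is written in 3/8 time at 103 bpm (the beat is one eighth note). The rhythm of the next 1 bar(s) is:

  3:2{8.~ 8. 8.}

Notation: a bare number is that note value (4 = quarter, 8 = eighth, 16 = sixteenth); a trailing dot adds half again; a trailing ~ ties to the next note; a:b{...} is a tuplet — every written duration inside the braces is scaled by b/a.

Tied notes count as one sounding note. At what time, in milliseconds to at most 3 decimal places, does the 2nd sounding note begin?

note 2 onset = 2b = 1165.049ms

1. 0.0ms @ 0 + 1165.049ms (2)
2. 1165.049ms @ 2 + 582.524ms (1)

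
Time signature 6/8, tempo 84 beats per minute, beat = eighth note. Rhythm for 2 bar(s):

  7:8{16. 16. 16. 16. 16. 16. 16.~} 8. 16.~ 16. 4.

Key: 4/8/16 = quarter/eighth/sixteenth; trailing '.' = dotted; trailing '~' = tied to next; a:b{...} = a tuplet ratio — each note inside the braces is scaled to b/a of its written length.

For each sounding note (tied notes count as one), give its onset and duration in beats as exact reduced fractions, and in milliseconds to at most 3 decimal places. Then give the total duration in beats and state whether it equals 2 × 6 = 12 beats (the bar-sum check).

1) 0.0ms=0b +612.245ms=6/7b
2) 612.245ms=6/7b +612.245ms=6/7b
3) 1224.49ms=12/7b +612.245ms=6/7b
4) 1836.735ms=18/7b +612.245ms=6/7b
5) 2448.98ms=24/7b +612.245ms=6/7b
6) 3061.224ms=30/7b +612.245ms=6/7b
7) 3673.469ms=36/7b +1683.673ms=33/14b
8) 5357.143ms=15/2b +1071.429ms=3/2b
9) 6428.571ms=9b +2142.857ms=3b
Σ=12b of 12 (84bpm 6/8) — PASS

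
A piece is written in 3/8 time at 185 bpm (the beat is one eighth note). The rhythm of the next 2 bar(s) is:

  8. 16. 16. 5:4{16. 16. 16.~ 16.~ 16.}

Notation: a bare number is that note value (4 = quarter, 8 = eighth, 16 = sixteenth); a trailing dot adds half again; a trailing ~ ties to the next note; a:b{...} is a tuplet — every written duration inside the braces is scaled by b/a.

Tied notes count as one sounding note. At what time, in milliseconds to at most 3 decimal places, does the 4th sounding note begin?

1. 0.0ms @ 0 + 486.486ms (3/2)
2. 486.486ms @ 3/2 + 243.243ms (3/4)
3. 729.73ms @ 9/4 + 243.243ms (3/4)
4. 972.973ms @ 3 + 194.595ms (3/5)
5. 1167.568ms @ 18/5 + 194.595ms (3/5)
6. 1362.162ms @ 21/5 + 583.784ms (9/5)

note 4 onset = 3b = 972.973ms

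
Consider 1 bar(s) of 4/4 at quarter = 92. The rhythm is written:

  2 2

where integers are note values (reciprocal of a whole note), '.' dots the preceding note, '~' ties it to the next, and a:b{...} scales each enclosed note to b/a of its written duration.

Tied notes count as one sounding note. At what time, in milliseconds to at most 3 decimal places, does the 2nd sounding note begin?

1. 0.0ms @ 0 + 1304.348ms (2)
2. 1304.348ms @ 2 + 1304.348ms (2)

note 2 onset = 2b = 1304.348ms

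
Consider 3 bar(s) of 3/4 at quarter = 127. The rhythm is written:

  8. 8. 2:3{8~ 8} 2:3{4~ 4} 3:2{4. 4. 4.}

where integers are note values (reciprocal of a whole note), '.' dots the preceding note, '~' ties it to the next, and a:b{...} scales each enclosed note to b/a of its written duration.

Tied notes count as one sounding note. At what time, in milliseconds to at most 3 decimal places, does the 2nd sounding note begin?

1. 0.0ms @ 0 + 354.331ms (3/4)
2. 354.331ms @ 3/4 + 354.331ms (3/4)
3. 708.661ms @ 3/2 + 708.661ms (3/2)
4. 1417.323ms @ 3 + 1417.323ms (3)
5. 2834.646ms @ 6 + 472.441ms (1)
6. 3307.087ms @ 7 + 472.441ms (1)
7. 3779.528ms @ 8 + 472.441ms (1)

note 2 onset = 3/4b = 354.331ms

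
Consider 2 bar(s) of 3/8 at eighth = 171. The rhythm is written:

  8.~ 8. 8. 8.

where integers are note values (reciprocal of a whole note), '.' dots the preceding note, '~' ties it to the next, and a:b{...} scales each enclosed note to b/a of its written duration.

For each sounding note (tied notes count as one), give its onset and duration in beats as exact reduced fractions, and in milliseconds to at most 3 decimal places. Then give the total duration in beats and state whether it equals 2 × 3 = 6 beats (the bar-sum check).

1) 0.0ms=0b +1052.632ms=3b
2) 1052.632ms=3b +526.316ms=3/2b
3) 1578.947ms=9/2b +526.316ms=3/2b
Σ=6b of 6 (171bpm 3/8) — PASS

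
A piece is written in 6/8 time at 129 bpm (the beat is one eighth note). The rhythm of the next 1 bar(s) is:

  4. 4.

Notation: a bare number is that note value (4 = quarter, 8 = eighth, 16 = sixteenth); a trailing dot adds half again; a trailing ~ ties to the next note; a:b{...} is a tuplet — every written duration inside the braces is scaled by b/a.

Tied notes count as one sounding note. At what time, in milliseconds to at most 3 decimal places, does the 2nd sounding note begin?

1. 0.0ms @ 0 + 1395.349ms (3)
2. 1395.349ms @ 3 + 1395.349ms (3)

note 2 onset = 3b = 1395.349ms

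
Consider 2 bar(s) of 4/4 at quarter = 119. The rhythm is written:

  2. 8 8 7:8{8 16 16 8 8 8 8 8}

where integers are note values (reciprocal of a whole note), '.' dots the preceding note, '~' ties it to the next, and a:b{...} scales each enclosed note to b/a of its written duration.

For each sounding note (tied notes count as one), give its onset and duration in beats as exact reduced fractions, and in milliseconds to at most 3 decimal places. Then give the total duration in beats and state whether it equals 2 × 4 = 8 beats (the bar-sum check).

1) 0.0ms=0b +1512.605ms=3b
2) 1512.605ms=3b +252.101ms=1/2b
3) 1764.706ms=7/2b +252.101ms=1/2b
4) 2016.807ms=4b +288.115ms=4/7b
5) 2304.922ms=32/7b +144.058ms=2/7b
6) 2448.98ms=34/7b +144.058ms=2/7b
7) 2593.037ms=36/7b +288.115ms=4/7b
8) 2881.152ms=40/7b +288.115ms=4/7b
9) 3169.268ms=44/7b +288.115ms=4/7b
10) 3457.383ms=48/7b +288.115ms=4/7b
11) 3745.498ms=52/7b +288.115ms=4/7b
Σ=8b of 8 (119bpm 4/4) — PASS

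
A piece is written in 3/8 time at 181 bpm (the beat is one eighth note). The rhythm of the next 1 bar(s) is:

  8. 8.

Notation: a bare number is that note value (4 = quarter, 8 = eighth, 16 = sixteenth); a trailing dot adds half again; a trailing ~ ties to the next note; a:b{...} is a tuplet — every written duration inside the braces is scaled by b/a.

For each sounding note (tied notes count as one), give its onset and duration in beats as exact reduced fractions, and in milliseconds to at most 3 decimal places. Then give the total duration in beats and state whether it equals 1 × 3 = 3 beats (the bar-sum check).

1) 0.0ms=0b +497.238ms=3/2b
2) 497.238ms=3/2b +497.238ms=3/2b
Σ=3b of 3 (181bpm 3/8) — PASS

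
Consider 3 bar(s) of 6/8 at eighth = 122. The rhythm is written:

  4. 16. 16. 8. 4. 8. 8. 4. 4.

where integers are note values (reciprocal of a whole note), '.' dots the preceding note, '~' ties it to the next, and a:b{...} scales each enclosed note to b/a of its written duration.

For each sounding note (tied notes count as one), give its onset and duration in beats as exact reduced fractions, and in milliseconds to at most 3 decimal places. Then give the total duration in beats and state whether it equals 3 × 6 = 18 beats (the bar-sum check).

1) 0.0ms=0b +1475.41ms=3b
2) 1475.41ms=3b +368.852ms=3/4b
3) 1844.262ms=15/4b +368.852ms=3/4b
4) 2213.115ms=9/2b +737.705ms=3/2b
5) 2950.82ms=6b +1475.41ms=3b
6) 4426.23ms=9b +737.705ms=3/2b
7) 5163.934ms=21/2b +737.705ms=3/2b
8) 5901.639ms=12b +1475.41ms=3b
9) 7377.049ms=15b +1475.41ms=3b
Σ=18b of 18 (122bpm 6/8) — PASS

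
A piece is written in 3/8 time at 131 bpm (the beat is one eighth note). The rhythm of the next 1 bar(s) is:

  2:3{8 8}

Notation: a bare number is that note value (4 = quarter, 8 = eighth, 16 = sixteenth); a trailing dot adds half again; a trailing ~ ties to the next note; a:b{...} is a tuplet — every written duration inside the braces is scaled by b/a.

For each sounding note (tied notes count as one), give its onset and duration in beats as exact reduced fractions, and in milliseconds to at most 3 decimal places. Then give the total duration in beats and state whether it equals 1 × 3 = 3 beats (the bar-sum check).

1) 0.0ms=0b +687.023ms=3/2b
2) 687.023ms=3/2b +687.023ms=3/2b
Σ=3b of 3 (131bpm 3/8) — PASS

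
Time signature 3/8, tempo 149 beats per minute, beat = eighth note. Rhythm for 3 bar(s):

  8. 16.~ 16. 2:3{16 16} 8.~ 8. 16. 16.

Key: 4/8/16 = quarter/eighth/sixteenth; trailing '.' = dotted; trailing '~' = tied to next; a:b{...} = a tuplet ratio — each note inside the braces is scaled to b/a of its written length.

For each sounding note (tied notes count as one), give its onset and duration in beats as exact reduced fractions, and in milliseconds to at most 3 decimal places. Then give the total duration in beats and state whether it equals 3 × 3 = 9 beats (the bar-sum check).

1) 0.0ms=0b +604.027ms=3/2b
2) 604.027ms=3/2b +604.027ms=3/2b
3) 1208.054ms=3b +302.013ms=3/4b
4) 1510.067ms=15/4b +302.013ms=3/4b
5) 1812.081ms=9/2b +1208.054ms=3b
6) 3020.134ms=15/2b +302.013ms=3/4b
7) 3322.148ms=33/4b +302.013ms=3/4b
Σ=9b of 9 (149bpm 3/8) — PASS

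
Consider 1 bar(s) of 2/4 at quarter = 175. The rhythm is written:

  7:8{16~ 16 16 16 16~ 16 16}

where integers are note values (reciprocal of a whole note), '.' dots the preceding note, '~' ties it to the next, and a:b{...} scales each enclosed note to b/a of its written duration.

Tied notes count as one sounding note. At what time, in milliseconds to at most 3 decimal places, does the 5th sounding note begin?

1. 0.0ms @ 0 + 195.918ms (4/7)
2. 195.918ms @ 4/7 + 97.959ms (2/7)
3. 293.878ms @ 6/7 + 97.959ms (2/7)
4. 391.837ms @ 8/7 + 195.918ms (4/7)
5. 587.755ms @ 12/7 + 97.959ms (2/7)

note 5 onset = 12/7b = 587.755ms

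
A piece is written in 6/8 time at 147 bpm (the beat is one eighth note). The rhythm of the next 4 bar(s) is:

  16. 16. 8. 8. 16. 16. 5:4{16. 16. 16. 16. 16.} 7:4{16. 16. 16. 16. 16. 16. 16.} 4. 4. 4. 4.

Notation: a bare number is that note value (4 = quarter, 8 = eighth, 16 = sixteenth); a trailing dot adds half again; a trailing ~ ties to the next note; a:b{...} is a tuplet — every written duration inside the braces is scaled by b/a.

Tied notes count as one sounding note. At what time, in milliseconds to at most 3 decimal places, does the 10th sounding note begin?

note 10 onset = 39/5b = 3183.673ms

1. 0.0ms @ 0 + 306.122ms (3/4)
2. 306.122ms @ 3/4 + 306.122ms (3/4)
3. 612.245ms @ 3/2 + 612.245ms (3/2)
4. 1224.49ms @ 3 + 612.245ms (3/2)
5. 1836.735ms @ 9/2 + 306.122ms (3/4)
6. 2142.857ms @ 21/4 + 306.122ms (3/4)
7. 2448.98ms @ 6 + 244.898ms (3/5)
8. 2693.878ms @ 33/5 + 244.898ms (3/5)
9. 2938.776ms @ 36/5 + 244.898ms (3/5)
10. 3183.673ms @ 39/5 + 244.898ms (3/5)
11. 3428.571ms @ 42/5 + 244.898ms (3/5)
12. 3673.469ms @ 9 + 174.927ms (3/7)
13. 3848.397ms @ 66/7 + 174.927ms (3/7)
14. 4023.324ms @ 69/7 + 174.927ms (3/7)
15. 4198.251ms @ 72/7 + 174.927ms (3/7)
16. 4373.178ms @ 75/7 + 174.927ms (3/7)
17. 4548.105ms @ 78/7 + 174.927ms (3/7)
18. 4723.032ms @ 81/7 + 174.927ms (3/7)
19. 4897.959ms @ 12 + 1224.49ms (3)
20. 6122.449ms @ 15 + 1224.49ms (3)
21. 7346.939ms @ 18 + 1224.49ms (3)
22. 8571.429ms @ 21 + 1224.49ms (3)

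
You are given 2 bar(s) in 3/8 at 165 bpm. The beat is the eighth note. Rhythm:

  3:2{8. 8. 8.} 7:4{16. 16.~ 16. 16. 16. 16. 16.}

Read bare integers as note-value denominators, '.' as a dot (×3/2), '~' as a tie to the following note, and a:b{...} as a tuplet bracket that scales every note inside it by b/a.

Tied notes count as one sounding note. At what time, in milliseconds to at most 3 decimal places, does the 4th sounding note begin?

note 4 onset = 3b = 1090.909ms

1. 0.0ms @ 0 + 363.636ms (1)
2. 363.636ms @ 1 + 363.636ms (1)
3. 727.273ms @ 2 + 363.636ms (1)
4. 1090.909ms @ 3 + 155.844ms (3/7)
5. 1246.753ms @ 24/7 + 311.688ms (6/7)
6. 1558.442ms @ 30/7 + 155.844ms (3/7)
7. 1714.286ms @ 33/7 + 155.844ms (3/7)
8. 1870.13ms @ 36/7 + 155.844ms (3/7)
9. 2025.974ms @ 39/7 + 155.844ms (3/7)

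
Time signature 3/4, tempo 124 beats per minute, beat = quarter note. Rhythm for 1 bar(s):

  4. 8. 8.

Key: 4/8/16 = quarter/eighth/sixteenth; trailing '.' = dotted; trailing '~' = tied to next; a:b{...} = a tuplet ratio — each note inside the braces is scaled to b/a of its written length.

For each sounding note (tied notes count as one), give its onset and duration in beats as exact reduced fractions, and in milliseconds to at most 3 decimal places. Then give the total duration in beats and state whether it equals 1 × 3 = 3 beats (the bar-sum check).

1) 0.0ms=0b +725.806ms=3/2b
2) 725.806ms=3/2b +362.903ms=3/4b
3) 1088.71ms=9/4b +362.903ms=3/4b
Σ=3b of 3 (124bpm 3/4) — PASS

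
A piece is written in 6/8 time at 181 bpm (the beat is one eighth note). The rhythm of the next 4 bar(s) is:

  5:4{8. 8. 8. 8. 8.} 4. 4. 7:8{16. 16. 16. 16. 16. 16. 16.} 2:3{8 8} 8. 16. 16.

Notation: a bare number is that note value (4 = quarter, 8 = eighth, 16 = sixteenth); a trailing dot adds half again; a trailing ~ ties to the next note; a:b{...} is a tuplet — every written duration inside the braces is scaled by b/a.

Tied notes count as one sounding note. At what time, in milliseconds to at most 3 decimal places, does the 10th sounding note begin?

1. 0.0ms @ 0 + 397.79ms (6/5)
2. 397.79ms @ 6/5 + 397.79ms (6/5)
3. 795.58ms @ 12/5 + 397.79ms (6/5)
4. 1193.37ms @ 18/5 + 397.79ms (6/5)
5. 1591.16ms @ 24/5 + 397.79ms (6/5)
6. 1988.95ms @ 6 + 994.475ms (3)
7. 2983.425ms @ 9 + 994.475ms (3)
8. 3977.901ms @ 12 + 284.136ms (6/7)
9. 4262.036ms @ 90/7 + 284.136ms (6/7)
10. 4546.172ms @ 96/7 + 284.136ms (6/7)
11. 4830.308ms @ 102/7 + 284.136ms (6/7)
12. 5114.444ms @ 108/7 + 284.136ms (6/7)
13. 5398.579ms @ 114/7 + 284.136ms (6/7)
14. 5682.715ms @ 120/7 + 284.136ms (6/7)
15. 5966.851ms @ 18 + 497.238ms (3/2)
16. 6464.088ms @ 39/2 + 497.238ms (3/2)
17. 6961.326ms @ 21 + 497.238ms (3/2)
18. 7458.564ms @ 45/2 + 248.619ms (3/4)
19. 7707.182ms @ 93/4 + 248.619ms (3/4)

note 10 onset = 96/7b = 4546.172ms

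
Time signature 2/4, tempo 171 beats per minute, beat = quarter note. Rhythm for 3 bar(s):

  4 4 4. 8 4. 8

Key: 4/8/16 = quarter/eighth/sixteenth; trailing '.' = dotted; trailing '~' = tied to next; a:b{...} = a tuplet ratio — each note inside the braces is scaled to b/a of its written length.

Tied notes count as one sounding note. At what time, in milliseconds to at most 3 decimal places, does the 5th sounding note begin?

1. 0.0ms @ 0 + 350.877ms (1)
2. 350.877ms @ 1 + 350.877ms (1)
3. 701.754ms @ 2 + 526.316ms (3/2)
4. 1228.07ms @ 7/2 + 175.439ms (1/2)
5. 1403.509ms @ 4 + 526.316ms (3/2)
6. 1929.825ms @ 11/2 + 175.439ms (1/2)

note 5 onset = 4b = 1403.509ms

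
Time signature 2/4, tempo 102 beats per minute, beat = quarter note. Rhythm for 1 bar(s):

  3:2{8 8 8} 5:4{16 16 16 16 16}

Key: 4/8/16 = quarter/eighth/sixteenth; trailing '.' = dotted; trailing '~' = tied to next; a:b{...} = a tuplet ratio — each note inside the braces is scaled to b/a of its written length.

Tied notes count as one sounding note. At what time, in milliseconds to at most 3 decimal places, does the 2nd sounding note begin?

1. 0.0ms @ 0 + 196.078ms (1/3)
2. 196.078ms @ 1/3 + 196.078ms (1/3)
3. 392.157ms @ 2/3 + 196.078ms (1/3)
4. 588.235ms @ 1 + 117.647ms (1/5)
5. 705.882ms @ 6/5 + 117.647ms (1/5)
6. 823.529ms @ 7/5 + 117.647ms (1/5)
7. 941.176ms @ 8/5 + 117.647ms (1/5)
8. 1058.824ms @ 9/5 + 117.647ms (1/5)

note 2 onset = 1/3b = 196.078ms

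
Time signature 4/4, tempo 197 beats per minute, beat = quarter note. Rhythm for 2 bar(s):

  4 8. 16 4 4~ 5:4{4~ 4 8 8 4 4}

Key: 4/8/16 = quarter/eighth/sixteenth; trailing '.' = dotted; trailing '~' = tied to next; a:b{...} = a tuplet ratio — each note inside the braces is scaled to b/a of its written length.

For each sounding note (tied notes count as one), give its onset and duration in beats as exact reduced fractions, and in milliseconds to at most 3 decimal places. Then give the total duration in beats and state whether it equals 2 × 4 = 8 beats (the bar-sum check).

1) 0.0ms=0b +304.569ms=1b
2) 304.569ms=1b +228.426ms=3/4b
3) 532.995ms=7/4b +76.142ms=1/4b
4) 609.137ms=2b +304.569ms=1b
5) 913.706ms=3b +791.878ms=13/5b
6) 1705.584ms=28/5b +121.827ms=2/5b
7) 1827.411ms=6b +121.827ms=2/5b
8) 1949.239ms=32/5b +243.655ms=4/5b
9) 2192.893ms=36/5b +243.655ms=4/5b
Σ=8b of 8 (197bpm 4/4) — PASS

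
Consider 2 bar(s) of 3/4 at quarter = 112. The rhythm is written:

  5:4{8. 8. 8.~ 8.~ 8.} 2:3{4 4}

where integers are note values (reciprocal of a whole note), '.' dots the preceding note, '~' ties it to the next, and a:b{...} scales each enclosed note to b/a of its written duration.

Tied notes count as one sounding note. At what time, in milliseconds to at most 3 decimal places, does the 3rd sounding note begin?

note 3 onset = 6/5b = 642.857ms

1. 0.0ms @ 0 + 321.429ms (3/5)
2. 321.429ms @ 3/5 + 321.429ms (3/5)
3. 642.857ms @ 6/5 + 964.286ms (9/5)
4. 1607.143ms @ 3 + 803.571ms (3/2)
5. 2410.714ms @ 9/2 + 803.571ms (3/2)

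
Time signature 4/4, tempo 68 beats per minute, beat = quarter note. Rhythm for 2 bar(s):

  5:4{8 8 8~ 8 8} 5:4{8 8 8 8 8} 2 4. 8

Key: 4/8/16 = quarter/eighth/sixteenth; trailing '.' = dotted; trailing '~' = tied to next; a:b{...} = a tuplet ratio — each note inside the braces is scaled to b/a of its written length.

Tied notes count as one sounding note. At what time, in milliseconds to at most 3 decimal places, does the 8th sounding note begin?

note 8 onset = 16/5b = 2823.529ms

1. 0.0ms @ 0 + 352.941ms (2/5)
2. 352.941ms @ 2/5 + 352.941ms (2/5)
3. 705.882ms @ 4/5 + 705.882ms (4/5)
4. 1411.765ms @ 8/5 + 352.941ms (2/5)
5. 1764.706ms @ 2 + 352.941ms (2/5)
6. 2117.647ms @ 12/5 + 352.941ms (2/5)
7. 2470.588ms @ 14/5 + 352.941ms (2/5)
8. 2823.529ms @ 16/5 + 352.941ms (2/5)
9. 3176.471ms @ 18/5 + 352.941ms (2/5)
10. 3529.412ms @ 4 + 1764.706ms (2)
11. 5294.118ms @ 6 + 1323.529ms (3/2)
12. 6617.647ms @ 15/2 + 441.176ms (1/2)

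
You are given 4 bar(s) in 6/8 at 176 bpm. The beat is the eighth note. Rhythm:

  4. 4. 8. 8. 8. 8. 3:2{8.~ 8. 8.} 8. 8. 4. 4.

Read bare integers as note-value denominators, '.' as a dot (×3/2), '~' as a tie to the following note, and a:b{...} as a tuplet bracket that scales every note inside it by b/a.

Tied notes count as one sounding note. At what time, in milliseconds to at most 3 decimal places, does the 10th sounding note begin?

1. 0.0ms @ 0 + 1022.727ms (3)
2. 1022.727ms @ 3 + 1022.727ms (3)
3. 2045.455ms @ 6 + 511.364ms (3/2)
4. 2556.818ms @ 15/2 + 511.364ms (3/2)
5. 3068.182ms @ 9 + 511.364ms (3/2)
6. 3579.545ms @ 21/2 + 511.364ms (3/2)
7. 4090.909ms @ 12 + 681.818ms (2)
8. 4772.727ms @ 14 + 340.909ms (1)
9. 5113.636ms @ 15 + 511.364ms (3/2)
10. 5625.0ms @ 33/2 + 511.364ms (3/2)
11. 6136.364ms @ 18 + 1022.727ms (3)
12. 7159.091ms @ 21 + 1022.727ms (3)

note 10 onset = 33/2b = 5625.0ms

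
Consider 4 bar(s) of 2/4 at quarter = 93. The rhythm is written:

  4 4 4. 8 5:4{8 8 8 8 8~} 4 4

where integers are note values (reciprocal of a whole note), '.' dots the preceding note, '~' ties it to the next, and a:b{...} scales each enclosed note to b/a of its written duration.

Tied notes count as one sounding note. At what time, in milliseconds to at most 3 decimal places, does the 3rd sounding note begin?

note 3 onset = 2b = 1290.323ms

1. 0.0ms @ 0 + 645.161ms (1)
2. 645.161ms @ 1 + 645.161ms (1)
3. 1290.323ms @ 2 + 967.742ms (3/2)
4. 2258.065ms @ 7/2 + 322.581ms (1/2)
5. 2580.645ms @ 4 + 258.065ms (2/5)
6. 2838.71ms @ 22/5 + 258.065ms (2/5)
7. 3096.774ms @ 24/5 + 258.065ms (2/5)
8. 3354.839ms @ 26/5 + 258.065ms (2/5)
9. 3612.903ms @ 28/5 + 903.226ms (7/5)
10. 4516.129ms @ 7 + 645.161ms (1)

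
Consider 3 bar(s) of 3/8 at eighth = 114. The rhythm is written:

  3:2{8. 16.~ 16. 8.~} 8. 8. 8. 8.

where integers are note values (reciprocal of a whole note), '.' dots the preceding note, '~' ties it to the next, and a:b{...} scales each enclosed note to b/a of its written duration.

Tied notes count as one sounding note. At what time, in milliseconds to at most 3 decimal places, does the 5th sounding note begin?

1. 0.0ms @ 0 + 526.316ms (1)
2. 526.316ms @ 1 + 526.316ms (1)
3. 1052.632ms @ 2 + 1315.789ms (5/2)
4. 2368.421ms @ 9/2 + 789.474ms (3/2)
5. 3157.895ms @ 6 + 789.474ms (3/2)
6. 3947.368ms @ 15/2 + 789.474ms (3/2)

note 5 onset = 6b = 3157.895ms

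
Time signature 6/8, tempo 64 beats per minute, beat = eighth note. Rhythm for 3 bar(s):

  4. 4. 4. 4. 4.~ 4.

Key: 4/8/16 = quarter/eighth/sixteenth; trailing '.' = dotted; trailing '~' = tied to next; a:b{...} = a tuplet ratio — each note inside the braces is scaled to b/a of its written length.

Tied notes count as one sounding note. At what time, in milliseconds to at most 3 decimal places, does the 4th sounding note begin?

note 4 onset = 9b = 8437.5ms

1. 0.0ms @ 0 + 2812.5ms (3)
2. 2812.5ms @ 3 + 2812.5ms (3)
3. 5625.0ms @ 6 + 2812.5ms (3)
4. 8437.5ms @ 9 + 2812.5ms (3)
5. 11250.0ms @ 12 + 5625.0ms (6)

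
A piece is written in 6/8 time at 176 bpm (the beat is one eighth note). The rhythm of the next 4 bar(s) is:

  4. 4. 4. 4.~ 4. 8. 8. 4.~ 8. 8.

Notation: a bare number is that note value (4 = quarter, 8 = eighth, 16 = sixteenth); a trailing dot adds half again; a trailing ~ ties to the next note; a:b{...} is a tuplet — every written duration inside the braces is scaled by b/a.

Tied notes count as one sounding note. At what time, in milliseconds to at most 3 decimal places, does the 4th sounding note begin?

1. 0.0ms @ 0 + 1022.727ms (3)
2. 1022.727ms @ 3 + 1022.727ms (3)
3. 2045.455ms @ 6 + 1022.727ms (3)
4. 3068.182ms @ 9 + 2045.455ms (6)
5. 5113.636ms @ 15 + 511.364ms (3/2)
6. 5625.0ms @ 33/2 + 511.364ms (3/2)
7. 6136.364ms @ 18 + 1534.091ms (9/2)
8. 7670.455ms @ 45/2 + 511.364ms (3/2)

note 4 onset = 9b = 3068.182ms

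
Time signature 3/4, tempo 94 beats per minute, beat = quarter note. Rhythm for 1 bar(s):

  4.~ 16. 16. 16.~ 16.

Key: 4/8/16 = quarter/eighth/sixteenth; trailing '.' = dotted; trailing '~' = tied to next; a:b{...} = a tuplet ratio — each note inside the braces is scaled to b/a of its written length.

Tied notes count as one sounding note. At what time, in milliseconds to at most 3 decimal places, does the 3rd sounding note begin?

1. 0.0ms @ 0 + 1196.809ms (15/8)
2. 1196.809ms @ 15/8 + 239.362ms (3/8)
3. 1436.17ms @ 9/4 + 478.723ms (3/4)

note 3 onset = 9/4b = 1436.17ms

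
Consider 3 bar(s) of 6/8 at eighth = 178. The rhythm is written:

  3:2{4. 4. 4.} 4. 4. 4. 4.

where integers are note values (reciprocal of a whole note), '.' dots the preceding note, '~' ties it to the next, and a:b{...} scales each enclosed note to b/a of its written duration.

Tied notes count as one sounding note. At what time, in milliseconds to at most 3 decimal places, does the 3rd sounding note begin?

1. 0.0ms @ 0 + 674.157ms (2)
2. 674.157ms @ 2 + 674.157ms (2)
3. 1348.315ms @ 4 + 674.157ms (2)
4. 2022.472ms @ 6 + 1011.236ms (3)
5. 3033.708ms @ 9 + 1011.236ms (3)
6. 4044.944ms @ 12 + 1011.236ms (3)
7. 5056.18ms @ 15 + 1011.236ms (3)

note 3 onset = 4b = 1348.315ms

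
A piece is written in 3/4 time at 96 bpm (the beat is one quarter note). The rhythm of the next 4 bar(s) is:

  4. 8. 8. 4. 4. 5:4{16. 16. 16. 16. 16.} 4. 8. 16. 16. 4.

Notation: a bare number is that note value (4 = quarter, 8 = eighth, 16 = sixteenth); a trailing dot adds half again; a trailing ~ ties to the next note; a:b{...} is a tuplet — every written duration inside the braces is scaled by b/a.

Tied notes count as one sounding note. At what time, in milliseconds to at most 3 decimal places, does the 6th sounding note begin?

note 6 onset = 6b = 3750.0ms

1. 0.0ms @ 0 + 937.5ms (3/2)
2. 937.5ms @ 3/2 + 468.75ms (3/4)
3. 1406.25ms @ 9/4 + 468.75ms (3/4)
4. 1875.0ms @ 3 + 937.5ms (3/2)
5. 2812.5ms @ 9/2 + 937.5ms (3/2)
6. 3750.0ms @ 6 + 187.5ms (3/10)
7. 3937.5ms @ 63/10 + 187.5ms (3/10)
8. 4125.0ms @ 33/5 + 187.5ms (3/10)
9. 4312.5ms @ 69/10 + 187.5ms (3/10)
10. 4500.0ms @ 36/5 + 187.5ms (3/10)
11. 4687.5ms @ 15/2 + 937.5ms (3/2)
12. 5625.0ms @ 9 + 468.75ms (3/4)
13. 6093.75ms @ 39/4 + 234.375ms (3/8)
14. 6328.125ms @ 81/8 + 234.375ms (3/8)
15. 6562.5ms @ 21/2 + 937.5ms (3/2)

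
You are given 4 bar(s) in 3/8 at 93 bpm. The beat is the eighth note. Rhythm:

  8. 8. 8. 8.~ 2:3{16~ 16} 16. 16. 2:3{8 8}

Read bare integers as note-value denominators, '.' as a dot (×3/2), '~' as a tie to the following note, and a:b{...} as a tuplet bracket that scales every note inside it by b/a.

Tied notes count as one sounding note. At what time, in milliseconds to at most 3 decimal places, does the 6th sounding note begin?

1. 0.0ms @ 0 + 967.742ms (3/2)
2. 967.742ms @ 3/2 + 967.742ms (3/2)
3. 1935.484ms @ 3 + 967.742ms (3/2)
4. 2903.226ms @ 9/2 + 1935.484ms (3)
5. 4838.71ms @ 15/2 + 483.871ms (3/4)
6. 5322.581ms @ 33/4 + 483.871ms (3/4)
7. 5806.452ms @ 9 + 967.742ms (3/2)
8. 6774.194ms @ 21/2 + 967.742ms (3/2)

note 6 onset = 33/4b = 5322.581ms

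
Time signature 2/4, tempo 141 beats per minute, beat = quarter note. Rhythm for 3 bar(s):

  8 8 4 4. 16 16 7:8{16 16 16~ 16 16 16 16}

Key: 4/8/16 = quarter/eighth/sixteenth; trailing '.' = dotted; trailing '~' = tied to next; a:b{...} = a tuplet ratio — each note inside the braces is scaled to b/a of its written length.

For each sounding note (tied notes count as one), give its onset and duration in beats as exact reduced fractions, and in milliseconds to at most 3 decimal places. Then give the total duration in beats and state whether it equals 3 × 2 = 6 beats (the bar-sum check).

1) 0.0ms=0b +212.766ms=1/2b
2) 212.766ms=1/2b +212.766ms=1/2b
3) 425.532ms=1b +425.532ms=1b
4) 851.064ms=2b +638.298ms=3/2b
5) 1489.362ms=7/2b +106.383ms=1/4b
6) 1595.745ms=15/4b +106.383ms=1/4b
7) 1702.128ms=4b +121.581ms=2/7b
8) 1823.708ms=30/7b +121.581ms=2/7b
9) 1945.289ms=32/7b +243.161ms=4/7b
10) 2188.45ms=36/7b +121.581ms=2/7b
11) 2310.03ms=38/7b +121.581ms=2/7b
12) 2431.611ms=40/7b +121.581ms=2/7b
Σ=6b of 6 (141bpm 2/4) — PASS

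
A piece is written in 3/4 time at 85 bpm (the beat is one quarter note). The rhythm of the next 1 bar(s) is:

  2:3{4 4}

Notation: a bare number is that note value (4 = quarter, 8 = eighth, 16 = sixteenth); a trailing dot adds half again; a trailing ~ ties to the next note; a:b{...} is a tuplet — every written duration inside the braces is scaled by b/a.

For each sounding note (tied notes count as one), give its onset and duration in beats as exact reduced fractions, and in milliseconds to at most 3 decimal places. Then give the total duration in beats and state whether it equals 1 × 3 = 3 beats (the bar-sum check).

1) 0.0ms=0b +1058.824ms=3/2b
2) 1058.824ms=3/2b +1058.824ms=3/2b
Σ=3b of 3 (85bpm 3/4) — PASS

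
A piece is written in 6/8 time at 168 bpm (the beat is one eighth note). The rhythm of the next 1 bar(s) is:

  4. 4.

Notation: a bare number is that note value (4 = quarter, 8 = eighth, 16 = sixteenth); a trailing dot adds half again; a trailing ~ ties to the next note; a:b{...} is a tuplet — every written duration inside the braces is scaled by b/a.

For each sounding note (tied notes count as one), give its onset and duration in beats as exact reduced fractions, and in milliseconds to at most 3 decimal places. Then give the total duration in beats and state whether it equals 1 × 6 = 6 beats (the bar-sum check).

1) 0.0ms=0b +1071.429ms=3b
2) 1071.429ms=3b +1071.429ms=3b
Σ=6b of 6 (168bpm 6/8) — PASS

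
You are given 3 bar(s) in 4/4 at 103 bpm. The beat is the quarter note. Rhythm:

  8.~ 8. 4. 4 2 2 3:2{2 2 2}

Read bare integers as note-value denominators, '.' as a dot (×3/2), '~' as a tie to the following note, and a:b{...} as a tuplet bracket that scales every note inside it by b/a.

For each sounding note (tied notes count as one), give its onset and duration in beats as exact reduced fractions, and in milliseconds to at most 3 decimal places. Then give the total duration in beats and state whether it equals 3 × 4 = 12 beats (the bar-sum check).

1) 0.0ms=0b +873.786ms=3/2b
2) 873.786ms=3/2b +873.786ms=3/2b
3) 1747.573ms=3b +582.524ms=1b
4) 2330.097ms=4b +1165.049ms=2b
5) 3495.146ms=6b +1165.049ms=2b
6) 4660.194ms=8b +776.699ms=4/3b
7) 5436.893ms=28/3b +776.699ms=4/3b
8) 6213.592ms=32/3b +776.699ms=4/3b
Σ=12b of 12 (103bpm 4/4) — PASS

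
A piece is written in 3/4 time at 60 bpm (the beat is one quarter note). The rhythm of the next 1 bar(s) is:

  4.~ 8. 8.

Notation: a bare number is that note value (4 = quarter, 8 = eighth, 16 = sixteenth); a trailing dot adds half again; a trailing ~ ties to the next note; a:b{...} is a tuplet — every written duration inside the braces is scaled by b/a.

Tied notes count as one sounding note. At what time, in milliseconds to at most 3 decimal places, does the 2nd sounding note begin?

note 2 onset = 9/4b = 2250.0ms

1. 0.0ms @ 0 + 2250.0ms (9/4)
2. 2250.0ms @ 9/4 + 750.0ms (3/4)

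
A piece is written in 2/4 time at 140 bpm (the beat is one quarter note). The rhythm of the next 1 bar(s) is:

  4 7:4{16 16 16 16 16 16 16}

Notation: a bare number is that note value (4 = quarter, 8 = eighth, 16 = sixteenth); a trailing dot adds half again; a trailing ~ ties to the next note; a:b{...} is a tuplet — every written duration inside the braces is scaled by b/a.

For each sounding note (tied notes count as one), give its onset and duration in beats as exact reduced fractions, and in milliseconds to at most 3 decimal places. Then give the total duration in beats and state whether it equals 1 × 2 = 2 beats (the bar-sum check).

1) 0.0ms=0b +428.571ms=1b
2) 428.571ms=1b +61.224ms=1/7b
3) 489.796ms=8/7b +61.224ms=1/7b
4) 551.02ms=9/7b +61.224ms=1/7b
5) 612.245ms=10/7b +61.224ms=1/7b
6) 673.469ms=11/7b +61.224ms=1/7b
7) 734.694ms=12/7b +61.224ms=1/7b
8) 795.918ms=13/7b +61.224ms=1/7b
Σ=2b of 2 (140bpm 2/4) — PASS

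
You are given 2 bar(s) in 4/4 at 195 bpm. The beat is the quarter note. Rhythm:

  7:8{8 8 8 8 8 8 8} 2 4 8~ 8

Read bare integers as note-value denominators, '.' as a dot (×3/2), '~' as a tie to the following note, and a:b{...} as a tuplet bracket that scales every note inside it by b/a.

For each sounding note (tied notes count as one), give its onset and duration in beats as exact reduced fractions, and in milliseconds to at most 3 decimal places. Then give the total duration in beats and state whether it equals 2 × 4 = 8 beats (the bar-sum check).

1) 0.0ms=0b +175.824ms=4/7b
2) 175.824ms=4/7b +175.824ms=4/7b
3) 351.648ms=8/7b +175.824ms=4/7b
4) 527.473ms=12/7b +175.824ms=4/7b
5) 703.297ms=16/7b +175.824ms=4/7b
6) 879.121ms=20/7b +175.824ms=4/7b
7) 1054.945ms=24/7b +175.824ms=4/7b
8) 1230.769ms=4b +615.385ms=2b
9) 1846.154ms=6b +307.692ms=1b
10) 2153.846ms=7b +307.692ms=1b
Σ=8b of 8 (195bpm 4/4) — PASS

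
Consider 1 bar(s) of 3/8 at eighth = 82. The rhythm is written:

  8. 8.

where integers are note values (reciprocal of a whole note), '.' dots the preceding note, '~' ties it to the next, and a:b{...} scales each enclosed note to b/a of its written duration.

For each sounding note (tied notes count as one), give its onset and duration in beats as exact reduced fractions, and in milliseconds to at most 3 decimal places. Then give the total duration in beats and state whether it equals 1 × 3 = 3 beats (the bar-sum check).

1) 0.0ms=0b +1097.561ms=3/2b
2) 1097.561ms=3/2b +1097.561ms=3/2b
Σ=3b of 3 (82bpm 3/8) — PASS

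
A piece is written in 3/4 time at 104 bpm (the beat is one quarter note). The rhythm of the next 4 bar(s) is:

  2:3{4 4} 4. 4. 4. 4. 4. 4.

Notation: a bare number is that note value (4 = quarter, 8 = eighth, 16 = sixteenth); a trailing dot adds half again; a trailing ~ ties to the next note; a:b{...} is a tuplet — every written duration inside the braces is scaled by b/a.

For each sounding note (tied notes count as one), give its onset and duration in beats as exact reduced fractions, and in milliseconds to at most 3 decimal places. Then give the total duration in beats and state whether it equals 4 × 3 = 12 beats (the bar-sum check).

1) 0.0ms=0b +865.385ms=3/2b
2) 865.385ms=3/2b +865.385ms=3/2b
3) 1730.769ms=3b +865.385ms=3/2b
4) 2596.154ms=9/2b +865.385ms=3/2b
5) 3461.538ms=6b +865.385ms=3/2b
6) 4326.923ms=15/2b +865.385ms=3/2b
7) 5192.308ms=9b +865.385ms=3/2b
8) 6057.692ms=21/2b +865.385ms=3/2b
Σ=12b of 12 (104bpm 3/4) — PASS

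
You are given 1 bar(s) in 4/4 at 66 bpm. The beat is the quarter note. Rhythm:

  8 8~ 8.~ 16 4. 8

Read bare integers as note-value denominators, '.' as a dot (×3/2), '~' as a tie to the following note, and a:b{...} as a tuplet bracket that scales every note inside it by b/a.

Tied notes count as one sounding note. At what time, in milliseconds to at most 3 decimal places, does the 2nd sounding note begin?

1. 0.0ms @ 0 + 454.545ms (1/2)
2. 454.545ms @ 1/2 + 1363.636ms (3/2)
3. 1818.182ms @ 2 + 1363.636ms (3/2)
4. 3181.818ms @ 7/2 + 454.545ms (1/2)

note 2 onset = 1/2b = 454.545ms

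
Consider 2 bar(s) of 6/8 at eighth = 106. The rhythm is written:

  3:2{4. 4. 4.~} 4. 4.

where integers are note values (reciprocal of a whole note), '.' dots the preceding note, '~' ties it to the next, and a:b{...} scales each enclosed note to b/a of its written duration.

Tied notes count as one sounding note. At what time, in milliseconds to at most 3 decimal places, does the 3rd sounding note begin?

1. 0.0ms @ 0 + 1132.075ms (2)
2. 1132.075ms @ 2 + 1132.075ms (2)
3. 2264.151ms @ 4 + 2830.189ms (5)
4. 5094.34ms @ 9 + 1698.113ms (3)

note 3 onset = 4b = 2264.151ms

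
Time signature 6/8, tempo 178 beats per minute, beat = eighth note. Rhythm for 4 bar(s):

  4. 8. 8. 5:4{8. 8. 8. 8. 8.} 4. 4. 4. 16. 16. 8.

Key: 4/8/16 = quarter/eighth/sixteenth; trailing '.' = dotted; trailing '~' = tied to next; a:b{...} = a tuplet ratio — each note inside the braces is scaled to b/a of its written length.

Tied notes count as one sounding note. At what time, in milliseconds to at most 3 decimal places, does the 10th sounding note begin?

1. 0.0ms @ 0 + 1011.236ms (3)
2. 1011.236ms @ 3 + 505.618ms (3/2)
3. 1516.854ms @ 9/2 + 505.618ms (3/2)
4. 2022.472ms @ 6 + 404.494ms (6/5)
5. 2426.966ms @ 36/5 + 404.494ms (6/5)
6. 2831.461ms @ 42/5 + 404.494ms (6/5)
7. 3235.955ms @ 48/5 + 404.494ms (6/5)
8. 3640.449ms @ 54/5 + 404.494ms (6/5)
9. 4044.944ms @ 12 + 1011.236ms (3)
10. 5056.18ms @ 15 + 1011.236ms (3)
11. 6067.416ms @ 18 + 1011.236ms (3)
12. 7078.652ms @ 21 + 252.809ms (3/4)
13. 7331.461ms @ 87/4 + 252.809ms (3/4)
14. 7584.27ms @ 45/2 + 505.618ms (3/2)

note 10 onset = 15b = 5056.18ms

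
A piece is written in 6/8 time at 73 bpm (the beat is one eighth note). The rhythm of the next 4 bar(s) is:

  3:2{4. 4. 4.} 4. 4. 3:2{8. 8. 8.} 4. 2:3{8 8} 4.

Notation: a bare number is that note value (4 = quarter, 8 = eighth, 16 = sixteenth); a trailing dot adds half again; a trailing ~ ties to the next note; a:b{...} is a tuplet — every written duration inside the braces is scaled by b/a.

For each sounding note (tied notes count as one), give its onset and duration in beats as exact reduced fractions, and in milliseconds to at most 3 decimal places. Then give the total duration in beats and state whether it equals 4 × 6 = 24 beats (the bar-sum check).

1) 0.0ms=0b +1643.836ms=2b
2) 1643.836ms=2b +1643.836ms=2b
3) 3287.671ms=4b +1643.836ms=2b
4) 4931.507ms=6b +2465.753ms=3b
5) 7397.26ms=9b +2465.753ms=3b
6) 9863.014ms=12b +821.918ms=1b
7) 10684.932ms=13b +821.918ms=1b
8) 11506.849ms=14b +821.918ms=1b
9) 12328.767ms=15b +2465.753ms=3b
10) 14794.521ms=18b +1232.877ms=3/2b
11) 16027.397ms=39/2b +1232.877ms=3/2b
12) 17260.274ms=21b +2465.753ms=3b
Σ=24b of 24 (73bpm 6/8) — PASS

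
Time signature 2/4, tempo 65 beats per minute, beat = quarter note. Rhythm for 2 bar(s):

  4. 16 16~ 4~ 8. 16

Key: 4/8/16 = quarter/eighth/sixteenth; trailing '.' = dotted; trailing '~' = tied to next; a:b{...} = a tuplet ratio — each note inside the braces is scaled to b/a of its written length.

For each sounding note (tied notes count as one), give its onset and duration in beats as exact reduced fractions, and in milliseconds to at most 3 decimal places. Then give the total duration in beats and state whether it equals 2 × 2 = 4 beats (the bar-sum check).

1) 0.0ms=0b +1384.615ms=3/2b
2) 1384.615ms=3/2b +230.769ms=1/4b
3) 1615.385ms=7/4b +1846.154ms=2b
4) 3461.538ms=15/4b +230.769ms=1/4b
Σ=4b of 4 (65bpm 2/4) — PASS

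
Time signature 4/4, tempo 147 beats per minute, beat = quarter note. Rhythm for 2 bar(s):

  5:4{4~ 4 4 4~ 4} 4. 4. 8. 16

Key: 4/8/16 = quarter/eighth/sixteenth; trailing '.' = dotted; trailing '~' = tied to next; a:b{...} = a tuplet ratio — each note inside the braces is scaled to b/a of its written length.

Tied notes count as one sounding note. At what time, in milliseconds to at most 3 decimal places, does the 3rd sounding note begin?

note 3 onset = 12/5b = 979.592ms

1. 0.0ms @ 0 + 653.061ms (8/5)
2. 653.061ms @ 8/5 + 326.531ms (4/5)
3. 979.592ms @ 12/5 + 653.061ms (8/5)
4. 1632.653ms @ 4 + 612.245ms (3/2)
5. 2244.898ms @ 11/2 + 612.245ms (3/2)
6. 2857.143ms @ 7 + 306.122ms (3/4)
7. 3163.265ms @ 31/4 + 102.041ms (1/4)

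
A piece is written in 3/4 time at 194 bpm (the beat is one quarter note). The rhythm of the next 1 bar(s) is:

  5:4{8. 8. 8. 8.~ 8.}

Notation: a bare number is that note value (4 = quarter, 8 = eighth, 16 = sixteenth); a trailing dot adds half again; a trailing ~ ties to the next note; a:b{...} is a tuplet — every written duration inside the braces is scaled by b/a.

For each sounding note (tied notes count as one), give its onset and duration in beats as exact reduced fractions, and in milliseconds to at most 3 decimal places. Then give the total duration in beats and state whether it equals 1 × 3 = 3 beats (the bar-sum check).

1) 0.0ms=0b +185.567ms=3/5b
2) 185.567ms=3/5b +185.567ms=3/5b
3) 371.134ms=6/5b +185.567ms=3/5b
4) 556.701ms=9/5b +371.134ms=6/5b
Σ=3b of 3 (194bpm 3/4) — PASS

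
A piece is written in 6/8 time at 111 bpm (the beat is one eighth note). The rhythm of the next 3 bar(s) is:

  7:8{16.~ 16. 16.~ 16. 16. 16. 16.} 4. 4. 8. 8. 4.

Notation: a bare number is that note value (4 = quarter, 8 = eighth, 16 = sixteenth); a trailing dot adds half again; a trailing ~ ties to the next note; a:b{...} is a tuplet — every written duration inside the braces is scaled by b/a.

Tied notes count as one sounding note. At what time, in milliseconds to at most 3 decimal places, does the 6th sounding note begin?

note 6 onset = 6b = 3243.243ms

1. 0.0ms @ 0 + 926.641ms (12/7)
2. 926.641ms @ 12/7 + 926.641ms (12/7)
3. 1853.282ms @ 24/7 + 463.32ms (6/7)
4. 2316.602ms @ 30/7 + 463.32ms (6/7)
5. 2779.923ms @ 36/7 + 463.32ms (6/7)
6. 3243.243ms @ 6 + 1621.622ms (3)
7. 4864.865ms @ 9 + 1621.622ms (3)
8. 6486.486ms @ 12 + 810.811ms (3/2)
9. 7297.297ms @ 27/2 + 810.811ms (3/2)
10. 8108.108ms @ 15 + 1621.622ms (3)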